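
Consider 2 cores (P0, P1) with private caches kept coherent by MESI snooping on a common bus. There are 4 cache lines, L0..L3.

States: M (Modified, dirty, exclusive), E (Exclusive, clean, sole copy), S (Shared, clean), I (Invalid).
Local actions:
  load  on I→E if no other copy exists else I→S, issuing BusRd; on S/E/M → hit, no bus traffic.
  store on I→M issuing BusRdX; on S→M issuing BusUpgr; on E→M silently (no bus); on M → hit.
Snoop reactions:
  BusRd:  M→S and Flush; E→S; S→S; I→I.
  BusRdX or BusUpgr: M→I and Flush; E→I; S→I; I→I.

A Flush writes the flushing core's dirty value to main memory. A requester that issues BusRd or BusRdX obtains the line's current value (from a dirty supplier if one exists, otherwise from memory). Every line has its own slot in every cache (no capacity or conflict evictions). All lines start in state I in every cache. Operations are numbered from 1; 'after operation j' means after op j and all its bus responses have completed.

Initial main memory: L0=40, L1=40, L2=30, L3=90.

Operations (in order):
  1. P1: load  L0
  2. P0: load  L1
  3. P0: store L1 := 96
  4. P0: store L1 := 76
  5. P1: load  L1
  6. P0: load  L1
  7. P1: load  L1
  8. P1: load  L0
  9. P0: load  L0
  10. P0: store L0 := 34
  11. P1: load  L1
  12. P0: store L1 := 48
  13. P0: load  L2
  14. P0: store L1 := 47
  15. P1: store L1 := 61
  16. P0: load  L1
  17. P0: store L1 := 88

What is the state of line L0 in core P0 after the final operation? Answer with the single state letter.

state = M

step 1: P1: load  L0  ⟶  IE  (L0)  txn=BusRd  M[L0]=40
step 2: P0: load  L1  ⟶  EI  (L1)  txn=BusRd  M[L1]=40
step 3: P0: store L1 := 96  ⟶  MI  (L1)  txn=∅  M[L1]=40
step 4: P0: store L1 := 76  ⟶  MI  (L1)  txn=∅  M[L1]=40
step 5: P1: load  L1  ⟶  SS  (L1)  txn=BusRd+Flush  M[L1]=76
step 6: P0: load  L1  ⟶  SS  (L1)  txn=∅  M[L1]=76
step 7: P1: load  L1  ⟶  SS  (L1)  txn=∅  M[L1]=76
step 8: P1: load  L0  ⟶  IE  (L0)  txn=∅  M[L0]=40
step 9: P0: load  L0  ⟶  SS  (L0)  txn=BusRd  M[L0]=40
step 10: P0: store L0 := 34  ⟶  MI  (L0)  txn=BusUpgr  M[L0]=40
step 11: P1: load  L1  ⟶  SS  (L1)  txn=∅  M[L1]=76
step 12: P0: store L1 := 48  ⟶  MI  (L1)  txn=BusUpgr  M[L1]=76
step 13: P0: load  L2  ⟶  EI  (L2)  txn=BusRd  M[L2]=30
step 14: P0: store L1 := 47  ⟶  MI  (L1)  txn=∅  M[L1]=76
step 15: P1: store L1 := 61  ⟶  IM  (L1)  txn=BusRdX+Flush  M[L1]=47
step 16: P0: load  L1  ⟶  SS  (L1)  txn=BusRd+Flush  M[L1]=61
step 17: P0: store L1 := 88  ⟶  MI  (L1)  txn=BusUpgr  M[L1]=61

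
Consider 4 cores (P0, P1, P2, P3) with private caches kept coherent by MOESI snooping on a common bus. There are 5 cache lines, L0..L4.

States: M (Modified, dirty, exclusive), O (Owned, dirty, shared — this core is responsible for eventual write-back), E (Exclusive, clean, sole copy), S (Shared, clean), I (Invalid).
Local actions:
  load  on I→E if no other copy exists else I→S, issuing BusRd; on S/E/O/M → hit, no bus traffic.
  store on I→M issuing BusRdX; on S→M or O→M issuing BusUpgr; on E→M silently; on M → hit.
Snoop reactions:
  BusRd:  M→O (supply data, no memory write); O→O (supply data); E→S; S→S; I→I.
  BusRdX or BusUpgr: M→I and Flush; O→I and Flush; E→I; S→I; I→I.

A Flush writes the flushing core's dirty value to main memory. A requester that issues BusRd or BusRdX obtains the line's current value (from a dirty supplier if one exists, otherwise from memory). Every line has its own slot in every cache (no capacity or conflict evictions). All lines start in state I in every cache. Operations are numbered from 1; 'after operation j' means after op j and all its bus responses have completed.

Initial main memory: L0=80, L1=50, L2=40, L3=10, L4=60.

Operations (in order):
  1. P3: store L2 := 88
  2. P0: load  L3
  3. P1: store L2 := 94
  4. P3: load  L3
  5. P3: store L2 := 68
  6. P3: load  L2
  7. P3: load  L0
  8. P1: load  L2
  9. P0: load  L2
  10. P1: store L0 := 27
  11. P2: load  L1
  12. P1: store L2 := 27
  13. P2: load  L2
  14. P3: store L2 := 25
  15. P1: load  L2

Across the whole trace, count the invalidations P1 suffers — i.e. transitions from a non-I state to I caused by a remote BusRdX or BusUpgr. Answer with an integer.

  op1 P3: store L2 := 88 → I/I/I/M on L2; bus BusRdX; mem=40
  op2 P0: load  L3 → E/I/I/I on L3; bus BusRd; mem=10
  op3 P1: store L2 := 94 → I/M/I/I on L2; bus BusRdX Flush; mem=88
  op4 P3: load  L3 → S/I/I/S on L3; bus BusRd; mem=10
  op5 P3: store L2 := 68 → I/I/I/M on L2; bus BusRdX Flush; mem=94
  op6 P3: load  L2 → I/I/I/M on L2; bus (none); mem=94
  op7 P3: load  L0 → I/I/I/E on L0; bus BusRd; mem=80
  op8 P1: load  L2 → I/S/I/O on L2; bus BusRd; mem=94
  op9 P0: load  L2 → S/S/I/O on L2; bus BusRd; mem=94
  op10 P1: store L0 := 27 → I/M/I/I on L0; bus BusRdX; mem=80
  op11 P2: load  L1 → I/I/E/I on L1; bus BusRd; mem=50
  op12 P1: store L2 := 27 → I/M/I/I on L2; bus BusUpgr Flush; mem=68
  op13 P2: load  L2 → I/O/S/I on L2; bus BusRd; mem=68
  op14 P3: store L2 := 25 → I/I/I/M on L2; bus BusRdX Flush; mem=27
  op15 P1: load  L2 → I/S/I/O on L2; bus BusRd; mem=27

invalidations = 2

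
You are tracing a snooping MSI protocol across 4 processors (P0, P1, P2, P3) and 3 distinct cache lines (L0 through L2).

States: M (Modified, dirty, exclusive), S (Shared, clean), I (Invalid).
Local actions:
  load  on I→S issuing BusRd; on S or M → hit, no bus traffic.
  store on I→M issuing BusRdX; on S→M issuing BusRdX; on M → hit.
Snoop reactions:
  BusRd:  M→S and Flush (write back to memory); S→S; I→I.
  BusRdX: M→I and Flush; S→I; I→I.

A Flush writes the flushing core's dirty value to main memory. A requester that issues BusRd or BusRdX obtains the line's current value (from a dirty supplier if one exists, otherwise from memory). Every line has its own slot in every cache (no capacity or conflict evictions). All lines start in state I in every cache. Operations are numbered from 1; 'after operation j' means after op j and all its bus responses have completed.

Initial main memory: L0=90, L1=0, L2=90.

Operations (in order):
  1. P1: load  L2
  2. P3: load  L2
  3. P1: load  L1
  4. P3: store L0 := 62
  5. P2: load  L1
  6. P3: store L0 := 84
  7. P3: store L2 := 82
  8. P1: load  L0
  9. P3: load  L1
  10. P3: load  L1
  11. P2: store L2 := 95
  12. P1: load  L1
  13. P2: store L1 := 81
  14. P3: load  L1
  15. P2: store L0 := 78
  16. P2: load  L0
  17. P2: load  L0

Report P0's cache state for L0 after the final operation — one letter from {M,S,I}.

[1] P1: load  L2 | P0:I, P1:S(90), P2:I, P3:I | bus: BusRd
[2] P3: load  L2 | P0:I, P1:S(90), P2:I, P3:S(90) | bus: BusRd
[3] P1: load  L1 | P0:I, P1:S(0), P2:I, P3:I | bus: BusRd
[4] P3: store L0 := 62 | P0:I, P1:I, P2:I, P3:M(62) | bus: BusRdX
[5] P2: load  L1 | P0:I, P1:S(0), P2:S(0), P3:I | bus: BusRd
[6] P3: store L0 := 84 | P0:I, P1:I, P2:I, P3:M(84) | bus: none
[7] P3: store L2 := 82 | P0:I, P1:I, P2:I, P3:M(82) | bus: BusRdX
[8] P1: load  L0 | P0:I, P1:S(84), P2:I, P3:S(84) | bus: BusRd,Flush
[9] P3: load  L1 | P0:I, P1:S(0), P2:S(0), P3:S(0) | bus: BusRd
[10] P3: load  L1 | P0:I, P1:S(0), P2:S(0), P3:S(0) | bus: none
[11] P2: store L2 := 95 | P0:I, P1:I, P2:M(95), P3:I | bus: BusRdX,Flush
[12] P1: load  L1 | P0:I, P1:S(0), P2:S(0), P3:S(0) | bus: none
[13] P2: store L1 := 81 | P0:I, P1:I, P2:M(81), P3:I | bus: BusRdX
[14] P3: load  L1 | P0:I, P1:I, P2:S(81), P3:S(81) | bus: BusRd,Flush
[15] P2: store L0 := 78 | P0:I, P1:I, P2:M(78), P3:I | bus: BusRdX
[16] P2: load  L0 | P0:I, P1:I, P2:M(78), P3:I | bus: none
[17] P2: load  L0 | P0:I, P1:I, P2:M(78), P3:I | bus: none

state = I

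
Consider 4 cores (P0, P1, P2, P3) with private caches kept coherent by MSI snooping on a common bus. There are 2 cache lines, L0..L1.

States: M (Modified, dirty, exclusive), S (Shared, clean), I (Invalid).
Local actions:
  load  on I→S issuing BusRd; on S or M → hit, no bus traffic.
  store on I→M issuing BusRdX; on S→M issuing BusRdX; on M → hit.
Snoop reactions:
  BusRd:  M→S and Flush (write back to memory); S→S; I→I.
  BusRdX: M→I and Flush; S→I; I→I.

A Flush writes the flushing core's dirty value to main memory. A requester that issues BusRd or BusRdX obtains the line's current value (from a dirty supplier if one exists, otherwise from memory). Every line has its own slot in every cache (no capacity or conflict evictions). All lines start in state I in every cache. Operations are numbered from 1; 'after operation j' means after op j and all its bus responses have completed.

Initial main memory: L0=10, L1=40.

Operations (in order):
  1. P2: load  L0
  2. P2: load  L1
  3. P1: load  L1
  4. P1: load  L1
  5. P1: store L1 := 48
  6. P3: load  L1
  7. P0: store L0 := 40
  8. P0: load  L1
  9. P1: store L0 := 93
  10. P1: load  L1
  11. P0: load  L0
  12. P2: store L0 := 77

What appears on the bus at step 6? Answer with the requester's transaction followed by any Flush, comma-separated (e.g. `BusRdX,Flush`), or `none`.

bus = BusRd,Flush

[1] P2: load  L0 | P0:I, P1:I, P2:S(10), P3:I | bus: BusRd
[2] P2: load  L1 | P0:I, P1:I, P2:S(40), P3:I | bus: BusRd
[3] P1: load  L1 | P0:I, P1:S(40), P2:S(40), P3:I | bus: BusRd
[4] P1: load  L1 | P0:I, P1:S(40), P2:S(40), P3:I | bus: none
[5] P1: store L1 := 48 | P0:I, P1:M(48), P2:I, P3:I | bus: BusRdX
[6] P3: load  L1 | P0:I, P1:S(48), P2:I, P3:S(48) | bus: BusRd,Flush
[7] P0: store L0 := 40 | P0:M(40), P1:I, P2:I, P3:I | bus: BusRdX
[8] P0: load  L1 | P0:S(48), P1:S(48), P2:I, P3:S(48) | bus: BusRd
[9] P1: store L0 := 93 | P0:I, P1:M(93), P2:I, P3:I | bus: BusRdX,Flush
[10] P1: load  L1 | P0:S(48), P1:S(48), P2:I, P3:S(48) | bus: none
[11] P0: load  L0 | P0:S(93), P1:S(93), P2:I, P3:I | bus: BusRd,Flush
[12] P2: store L0 := 77 | P0:I, P1:I, P2:M(77), P3:I | bus: BusRdX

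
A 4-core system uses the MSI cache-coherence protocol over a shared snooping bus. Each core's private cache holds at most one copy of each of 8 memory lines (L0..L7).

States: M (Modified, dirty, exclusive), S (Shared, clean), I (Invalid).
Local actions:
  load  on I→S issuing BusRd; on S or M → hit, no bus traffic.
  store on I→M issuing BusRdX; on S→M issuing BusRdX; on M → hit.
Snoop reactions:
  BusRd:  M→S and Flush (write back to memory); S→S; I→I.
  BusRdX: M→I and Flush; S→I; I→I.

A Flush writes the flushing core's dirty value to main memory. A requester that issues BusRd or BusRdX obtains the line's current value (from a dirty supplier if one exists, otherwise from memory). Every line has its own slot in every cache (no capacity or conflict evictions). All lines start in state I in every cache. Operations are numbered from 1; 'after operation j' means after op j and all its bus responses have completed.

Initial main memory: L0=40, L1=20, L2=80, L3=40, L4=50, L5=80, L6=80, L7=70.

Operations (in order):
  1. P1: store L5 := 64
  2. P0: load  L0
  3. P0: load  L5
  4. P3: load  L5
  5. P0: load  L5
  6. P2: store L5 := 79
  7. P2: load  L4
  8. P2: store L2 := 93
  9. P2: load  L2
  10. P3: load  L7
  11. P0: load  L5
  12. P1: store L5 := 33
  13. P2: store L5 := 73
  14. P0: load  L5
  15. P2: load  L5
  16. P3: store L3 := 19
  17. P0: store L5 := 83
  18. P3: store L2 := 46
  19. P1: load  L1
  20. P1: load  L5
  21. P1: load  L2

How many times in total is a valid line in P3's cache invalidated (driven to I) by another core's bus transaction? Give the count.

1. P1: store L5 := 64  bus=[BusRdX]  L5: P0=I P1=M P2=I P3=I  mem[L5]=80
2. P0: load  L0  bus=[BusRd]  L0: P0=S P1=I P2=I P3=I  mem[L0]=40
3. P0: load  L5  bus=[BusRd,Flush]  L5: P0=S P1=S P2=I P3=I  mem[L5]=64
4. P3: load  L5  bus=[BusRd]  L5: P0=S P1=S P2=I P3=S  mem[L5]=64
5. P0: load  L5  bus=[-]  L5: P0=S P1=S P2=I P3=S  mem[L5]=64
6. P2: store L5 := 79  bus=[BusRdX]  L5: P0=I P1=I P2=M P3=I  mem[L5]=64
7. P2: load  L4  bus=[BusRd]  L4: P0=I P1=I P2=S P3=I  mem[L4]=50
8. P2: store L2 := 93  bus=[BusRdX]  L2: P0=I P1=I P2=M P3=I  mem[L2]=80
9. P2: load  L2  bus=[-]  L2: P0=I P1=I P2=M P3=I  mem[L2]=80
10. P3: load  L7  bus=[BusRd]  L7: P0=I P1=I P2=I P3=S  mem[L7]=70
11. P0: load  L5  bus=[BusRd,Flush]  L5: P0=S P1=I P2=S P3=I  mem[L5]=79
12. P1: store L5 := 33  bus=[BusRdX]  L5: P0=I P1=M P2=I P3=I  mem[L5]=79
13. P2: store L5 := 73  bus=[BusRdX,Flush]  L5: P0=I P1=I P2=M P3=I  mem[L5]=33
14. P0: load  L5  bus=[BusRd,Flush]  L5: P0=S P1=I P2=S P3=I  mem[L5]=73
15. P2: load  L5  bus=[-]  L5: P0=S P1=I P2=S P3=I  mem[L5]=73
16. P3: store L3 := 19  bus=[BusRdX]  L3: P0=I P1=I P2=I P3=M  mem[L3]=40
17. P0: store L5 := 83  bus=[BusRdX]  L5: P0=M P1=I P2=I P3=I  mem[L5]=73
18. P3: store L2 := 46  bus=[BusRdX,Flush]  L2: P0=I P1=I P2=I P3=M  mem[L2]=93
19. P1: load  L1  bus=[BusRd]  L1: P0=I P1=S P2=I P3=I  mem[L1]=20
20. P1: load  L5  bus=[BusRd,Flush]  L5: P0=S P1=S P2=I P3=I  mem[L5]=83
21. P1: load  L2  bus=[BusRd,Flush]  L2: P0=I P1=S P2=I P3=S  mem[L2]=46

invalidations = 1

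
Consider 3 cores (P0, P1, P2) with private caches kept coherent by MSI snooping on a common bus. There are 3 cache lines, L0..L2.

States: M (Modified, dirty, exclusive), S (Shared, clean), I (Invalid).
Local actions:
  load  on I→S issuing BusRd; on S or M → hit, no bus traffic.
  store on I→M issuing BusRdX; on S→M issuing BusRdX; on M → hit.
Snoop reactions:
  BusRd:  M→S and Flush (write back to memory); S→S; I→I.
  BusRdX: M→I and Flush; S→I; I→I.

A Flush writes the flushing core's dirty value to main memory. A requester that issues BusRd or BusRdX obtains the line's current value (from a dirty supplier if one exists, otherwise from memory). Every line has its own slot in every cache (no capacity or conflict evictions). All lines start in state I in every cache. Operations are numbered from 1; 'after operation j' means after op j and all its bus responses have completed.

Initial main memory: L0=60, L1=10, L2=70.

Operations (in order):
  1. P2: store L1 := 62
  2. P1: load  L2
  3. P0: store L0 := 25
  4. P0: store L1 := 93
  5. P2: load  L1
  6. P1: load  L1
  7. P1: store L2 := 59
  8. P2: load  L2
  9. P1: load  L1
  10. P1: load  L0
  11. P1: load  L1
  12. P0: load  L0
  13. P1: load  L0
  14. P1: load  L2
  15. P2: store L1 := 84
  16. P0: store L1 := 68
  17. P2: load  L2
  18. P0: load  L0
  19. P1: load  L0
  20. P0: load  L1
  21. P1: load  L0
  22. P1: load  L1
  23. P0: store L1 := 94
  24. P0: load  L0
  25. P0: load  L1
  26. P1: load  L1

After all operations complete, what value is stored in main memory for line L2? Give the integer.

memory[L2] = 59

[1] P2: store L1 := 62 | P0:I, P1:I, P2:M(62) | bus: BusRdX
[2] P1: load  L2 | P0:I, P1:S(70), P2:I | bus: BusRd
[3] P0: store L0 := 25 | P0:M(25), P1:I, P2:I | bus: BusRdX
[4] P0: store L1 := 93 | P0:M(93), P1:I, P2:I | bus: BusRdX,Flush
[5] P2: load  L1 | P0:S(93), P1:I, P2:S(93) | bus: BusRd,Flush
[6] P1: load  L1 | P0:S(93), P1:S(93), P2:S(93) | bus: BusRd
[7] P1: store L2 := 59 | P0:I, P1:M(59), P2:I | bus: BusRdX
[8] P2: load  L2 | P0:I, P1:S(59), P2:S(59) | bus: BusRd,Flush
[9] P1: load  L1 | P0:S(93), P1:S(93), P2:S(93) | bus: none
[10] P1: load  L0 | P0:S(25), P1:S(25), P2:I | bus: BusRd,Flush
[11] P1: load  L1 | P0:S(93), P1:S(93), P2:S(93) | bus: none
[12] P0: load  L0 | P0:S(25), P1:S(25), P2:I | bus: none
[13] P1: load  L0 | P0:S(25), P1:S(25), P2:I | bus: none
[14] P1: load  L2 | P0:I, P1:S(59), P2:S(59) | bus: none
[15] P2: store L1 := 84 | P0:I, P1:I, P2:M(84) | bus: BusRdX
[16] P0: store L1 := 68 | P0:M(68), P1:I, P2:I | bus: BusRdX,Flush
[17] P2: load  L2 | P0:I, P1:S(59), P2:S(59) | bus: none
[18] P0: load  L0 | P0:S(25), P1:S(25), P2:I | bus: none
[19] P1: load  L0 | P0:S(25), P1:S(25), P2:I | bus: none
[20] P0: load  L1 | P0:M(68), P1:I, P2:I | bus: none
[21] P1: load  L0 | P0:S(25), P1:S(25), P2:I | bus: none
[22] P1: load  L1 | P0:S(68), P1:S(68), P2:I | bus: BusRd,Flush
[23] P0: store L1 := 94 | P0:M(94), P1:I, P2:I | bus: BusRdX
[24] P0: load  L0 | P0:S(25), P1:S(25), P2:I | bus: none
[25] P0: load  L1 | P0:M(94), P1:I, P2:I | bus: none
[26] P1: load  L1 | P0:S(94), P1:S(94), P2:I | bus: BusRd,Flush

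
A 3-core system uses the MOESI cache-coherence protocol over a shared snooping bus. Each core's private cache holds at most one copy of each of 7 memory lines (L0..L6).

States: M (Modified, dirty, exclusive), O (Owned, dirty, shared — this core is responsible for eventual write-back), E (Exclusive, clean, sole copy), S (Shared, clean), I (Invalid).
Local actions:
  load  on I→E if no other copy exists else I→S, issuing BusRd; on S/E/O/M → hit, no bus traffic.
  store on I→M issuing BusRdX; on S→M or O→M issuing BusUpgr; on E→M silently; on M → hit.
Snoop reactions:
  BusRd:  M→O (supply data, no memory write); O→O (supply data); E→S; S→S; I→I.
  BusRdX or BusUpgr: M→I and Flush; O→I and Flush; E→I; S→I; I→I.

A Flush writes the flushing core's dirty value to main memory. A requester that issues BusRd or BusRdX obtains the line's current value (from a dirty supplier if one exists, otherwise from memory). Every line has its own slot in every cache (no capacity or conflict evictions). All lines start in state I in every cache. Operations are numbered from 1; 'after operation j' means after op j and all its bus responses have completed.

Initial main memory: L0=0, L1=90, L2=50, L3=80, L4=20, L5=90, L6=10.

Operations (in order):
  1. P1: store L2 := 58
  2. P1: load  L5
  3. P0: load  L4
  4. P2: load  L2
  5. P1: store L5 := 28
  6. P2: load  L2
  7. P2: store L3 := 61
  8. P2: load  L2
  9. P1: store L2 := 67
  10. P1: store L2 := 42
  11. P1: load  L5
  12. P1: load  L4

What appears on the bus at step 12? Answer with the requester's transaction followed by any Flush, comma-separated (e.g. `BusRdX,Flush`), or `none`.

[1] P1: store L2 := 58 | P0:I, P1:M(58), P2:I | bus: BusRdX
[2] P1: load  L5 | P0:I, P1:E(90), P2:I | bus: BusRd
[3] P0: load  L4 | P0:E(20), P1:I, P2:I | bus: BusRd
[4] P2: load  L2 | P0:I, P1:O(58), P2:S(58) | bus: BusRd
[5] P1: store L5 := 28 | P0:I, P1:M(28), P2:I | bus: none
[6] P2: load  L2 | P0:I, P1:O(58), P2:S(58) | bus: none
[7] P2: store L3 := 61 | P0:I, P1:I, P2:M(61) | bus: BusRdX
[8] P2: load  L2 | P0:I, P1:O(58), P2:S(58) | bus: none
[9] P1: store L2 := 67 | P0:I, P1:M(67), P2:I | bus: BusUpgr
[10] P1: store L2 := 42 | P0:I, P1:M(42), P2:I | bus: none
[11] P1: load  L5 | P0:I, P1:M(28), P2:I | bus: none
[12] P1: load  L4 | P0:S(20), P1:S(20), P2:I | bus: BusRd

bus = BusRd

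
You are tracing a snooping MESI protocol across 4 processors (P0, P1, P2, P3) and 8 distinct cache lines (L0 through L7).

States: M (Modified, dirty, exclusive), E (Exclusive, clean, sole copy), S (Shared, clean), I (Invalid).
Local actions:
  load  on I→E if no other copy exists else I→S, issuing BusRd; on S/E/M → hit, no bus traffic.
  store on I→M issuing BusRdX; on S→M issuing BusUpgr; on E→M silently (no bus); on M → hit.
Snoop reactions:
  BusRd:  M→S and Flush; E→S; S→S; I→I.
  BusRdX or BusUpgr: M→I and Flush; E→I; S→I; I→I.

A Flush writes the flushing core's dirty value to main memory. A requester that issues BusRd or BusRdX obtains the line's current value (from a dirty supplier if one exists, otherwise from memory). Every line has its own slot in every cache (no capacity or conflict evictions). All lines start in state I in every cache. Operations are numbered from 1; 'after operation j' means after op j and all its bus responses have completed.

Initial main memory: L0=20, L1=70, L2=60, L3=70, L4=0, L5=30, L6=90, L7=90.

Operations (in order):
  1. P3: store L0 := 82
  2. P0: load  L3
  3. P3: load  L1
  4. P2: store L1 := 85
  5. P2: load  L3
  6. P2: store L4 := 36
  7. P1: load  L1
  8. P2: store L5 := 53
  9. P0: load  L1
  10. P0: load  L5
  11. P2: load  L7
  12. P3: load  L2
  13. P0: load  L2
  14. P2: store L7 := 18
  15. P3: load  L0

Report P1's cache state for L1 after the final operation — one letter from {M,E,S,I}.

state = S

1. P3: store L0 := 82  bus=[BusRdX]  L0: P0=I P1=I P2=I P3=M  mem[L0]=20
2. P0: load  L3  bus=[BusRd]  L3: P0=E P1=I P2=I P3=I  mem[L3]=70
3. P3: load  L1  bus=[BusRd]  L1: P0=I P1=I P2=I P3=E  mem[L1]=70
4. P2: store L1 := 85  bus=[BusRdX]  L1: P0=I P1=I P2=M P3=I  mem[L1]=70
5. P2: load  L3  bus=[BusRd]  L3: P0=S P1=I P2=S P3=I  mem[L3]=70
6. P2: store L4 := 36  bus=[BusRdX]  L4: P0=I P1=I P2=M P3=I  mem[L4]=0
7. P1: load  L1  bus=[BusRd,Flush]  L1: P0=I P1=S P2=S P3=I  mem[L1]=85
8. P2: store L5 := 53  bus=[BusRdX]  L5: P0=I P1=I P2=M P3=I  mem[L5]=30
9. P0: load  L1  bus=[BusRd]  L1: P0=S P1=S P2=S P3=I  mem[L1]=85
10. P0: load  L5  bus=[BusRd,Flush]  L5: P0=S P1=I P2=S P3=I  mem[L5]=53
11. P2: load  L7  bus=[BusRd]  L7: P0=I P1=I P2=E P3=I  mem[L7]=90
12. P3: load  L2  bus=[BusRd]  L2: P0=I P1=I P2=I P3=E  mem[L2]=60
13. P0: load  L2  bus=[BusRd]  L2: P0=S P1=I P2=I P3=S  mem[L2]=60
14. P2: store L7 := 18  bus=[-]  L7: P0=I P1=I P2=M P3=I  mem[L7]=90
15. P3: load  L0  bus=[-]  L0: P0=I P1=I P2=I P3=M  mem[L0]=20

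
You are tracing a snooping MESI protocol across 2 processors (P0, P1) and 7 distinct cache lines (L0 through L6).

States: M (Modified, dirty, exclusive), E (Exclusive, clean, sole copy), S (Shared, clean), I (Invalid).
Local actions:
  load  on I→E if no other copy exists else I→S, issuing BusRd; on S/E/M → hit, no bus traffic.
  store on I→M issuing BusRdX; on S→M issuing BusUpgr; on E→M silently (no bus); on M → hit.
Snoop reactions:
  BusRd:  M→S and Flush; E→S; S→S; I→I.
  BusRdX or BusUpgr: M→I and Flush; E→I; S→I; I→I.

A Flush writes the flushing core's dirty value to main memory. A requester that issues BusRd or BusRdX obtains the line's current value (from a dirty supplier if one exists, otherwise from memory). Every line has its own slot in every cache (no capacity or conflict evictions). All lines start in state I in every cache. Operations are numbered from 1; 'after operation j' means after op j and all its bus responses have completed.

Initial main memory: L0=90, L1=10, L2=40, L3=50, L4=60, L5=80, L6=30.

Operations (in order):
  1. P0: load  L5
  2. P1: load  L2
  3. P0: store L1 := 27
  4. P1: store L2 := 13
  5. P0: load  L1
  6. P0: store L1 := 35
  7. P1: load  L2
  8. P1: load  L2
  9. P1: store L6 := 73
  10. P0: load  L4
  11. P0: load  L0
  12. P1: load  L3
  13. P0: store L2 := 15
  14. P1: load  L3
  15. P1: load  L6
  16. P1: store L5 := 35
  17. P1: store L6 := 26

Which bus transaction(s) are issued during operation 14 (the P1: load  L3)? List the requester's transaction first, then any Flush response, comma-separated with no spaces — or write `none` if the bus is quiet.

  op1 P0: load  L5 → E/I on L5; bus BusRd; mem=80
  op2 P1: load  L2 → I/E on L2; bus BusRd; mem=40
  op3 P0: store L1 := 27 → M/I on L1; bus BusRdX; mem=10
  op4 P1: store L2 := 13 → I/M on L2; bus (none); mem=40
  op5 P0: load  L1 → M/I on L1; bus (none); mem=10
  op6 P0: store L1 := 35 → M/I on L1; bus (none); mem=10
  op7 P1: load  L2 → I/M on L2; bus (none); mem=40
  op8 P1: load  L2 → I/M on L2; bus (none); mem=40
  op9 P1: store L6 := 73 → I/M on L6; bus BusRdX; mem=30
  op10 P0: load  L4 → E/I on L4; bus BusRd; mem=60
  op11 P0: load  L0 → E/I on L0; bus BusRd; mem=90
  op12 P1: load  L3 → I/E on L3; bus BusRd; mem=50
  op13 P0: store L2 := 15 → M/I on L2; bus BusRdX Flush; mem=13
  op14 P1: load  L3 → I/E on L3; bus (none); mem=50
  op15 P1: load  L6 → I/M on L6; bus (none); mem=30
  op16 P1: store L5 := 35 → I/M on L5; bus BusRdX; mem=80
  op17 P1: store L6 := 26 → I/M on L6; bus (none); mem=30

bus = none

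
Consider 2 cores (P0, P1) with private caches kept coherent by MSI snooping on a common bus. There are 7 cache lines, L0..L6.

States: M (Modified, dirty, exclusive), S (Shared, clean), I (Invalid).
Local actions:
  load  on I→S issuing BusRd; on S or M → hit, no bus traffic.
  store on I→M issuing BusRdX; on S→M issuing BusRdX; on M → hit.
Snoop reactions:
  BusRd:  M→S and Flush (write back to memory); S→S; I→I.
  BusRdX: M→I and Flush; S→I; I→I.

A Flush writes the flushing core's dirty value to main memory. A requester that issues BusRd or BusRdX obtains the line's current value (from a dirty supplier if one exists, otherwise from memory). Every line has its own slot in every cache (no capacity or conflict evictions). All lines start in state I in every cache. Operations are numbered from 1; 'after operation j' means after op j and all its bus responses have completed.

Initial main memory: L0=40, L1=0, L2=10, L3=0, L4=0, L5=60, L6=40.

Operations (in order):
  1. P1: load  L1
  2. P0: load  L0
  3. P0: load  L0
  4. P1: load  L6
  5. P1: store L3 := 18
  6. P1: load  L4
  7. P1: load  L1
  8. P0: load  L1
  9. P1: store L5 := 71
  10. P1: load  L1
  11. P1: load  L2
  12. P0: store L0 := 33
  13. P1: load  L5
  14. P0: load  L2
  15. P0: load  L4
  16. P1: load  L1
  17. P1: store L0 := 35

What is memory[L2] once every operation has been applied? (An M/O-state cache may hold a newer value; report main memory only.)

memory[L2] = 10

step 1: P1: load  L1  ⟶  IS  (L1)  txn=BusRd  M[L1]=0
step 2: P0: load  L0  ⟶  SI  (L0)  txn=BusRd  M[L0]=40
step 3: P0: load  L0  ⟶  SI  (L0)  txn=∅  M[L0]=40
step 4: P1: load  L6  ⟶  IS  (L6)  txn=BusRd  M[L6]=40
step 5: P1: store L3 := 18  ⟶  IM  (L3)  txn=BusRdX  M[L3]=0
step 6: P1: load  L4  ⟶  IS  (L4)  txn=BusRd  M[L4]=0
step 7: P1: load  L1  ⟶  IS  (L1)  txn=∅  M[L1]=0
step 8: P0: load  L1  ⟶  SS  (L1)  txn=BusRd  M[L1]=0
step 9: P1: store L5 := 71  ⟶  IM  (L5)  txn=BusRdX  M[L5]=60
step 10: P1: load  L1  ⟶  SS  (L1)  txn=∅  M[L1]=0
step 11: P1: load  L2  ⟶  IS  (L2)  txn=BusRd  M[L2]=10
step 12: P0: store L0 := 33  ⟶  MI  (L0)  txn=BusRdX  M[L0]=40
step 13: P1: load  L5  ⟶  IM  (L5)  txn=∅  M[L5]=60
step 14: P0: load  L2  ⟶  SS  (L2)  txn=BusRd  M[L2]=10
step 15: P0: load  L4  ⟶  SS  (L4)  txn=BusRd  M[L4]=0
step 16: P1: load  L1  ⟶  SS  (L1)  txn=∅  M[L1]=0
step 17: P1: store L0 := 35  ⟶  IM  (L0)  txn=BusRdX+Flush  M[L0]=33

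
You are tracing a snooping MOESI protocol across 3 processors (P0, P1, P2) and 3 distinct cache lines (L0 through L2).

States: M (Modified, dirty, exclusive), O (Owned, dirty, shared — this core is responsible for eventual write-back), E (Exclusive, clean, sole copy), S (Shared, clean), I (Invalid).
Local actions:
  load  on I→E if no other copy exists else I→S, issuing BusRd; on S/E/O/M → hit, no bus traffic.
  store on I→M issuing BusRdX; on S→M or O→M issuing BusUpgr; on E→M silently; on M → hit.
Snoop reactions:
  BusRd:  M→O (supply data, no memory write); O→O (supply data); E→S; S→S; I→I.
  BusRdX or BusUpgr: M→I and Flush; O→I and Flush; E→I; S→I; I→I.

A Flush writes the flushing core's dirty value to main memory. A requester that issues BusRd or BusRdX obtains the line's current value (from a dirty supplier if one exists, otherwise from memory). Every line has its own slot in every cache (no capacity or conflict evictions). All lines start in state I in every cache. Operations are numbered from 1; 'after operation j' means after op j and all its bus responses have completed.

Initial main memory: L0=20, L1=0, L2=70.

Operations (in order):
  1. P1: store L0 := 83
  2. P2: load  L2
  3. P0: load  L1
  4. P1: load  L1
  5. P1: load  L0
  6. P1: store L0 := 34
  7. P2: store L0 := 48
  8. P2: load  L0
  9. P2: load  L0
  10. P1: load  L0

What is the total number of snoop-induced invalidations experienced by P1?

invalidations = 1

1. P1: store L0 := 83  bus=[BusRdX]  L0: P0=I P1=M P2=I  mem[L0]=20
2. P2: load  L2  bus=[BusRd]  L2: P0=I P1=I P2=E  mem[L2]=70
3. P0: load  L1  bus=[BusRd]  L1: P0=E P1=I P2=I  mem[L1]=0
4. P1: load  L1  bus=[BusRd]  L1: P0=S P1=S P2=I  mem[L1]=0
5. P1: load  L0  bus=[-]  L0: P0=I P1=M P2=I  mem[L0]=20
6. P1: store L0 := 34  bus=[-]  L0: P0=I P1=M P2=I  mem[L0]=20
7. P2: store L0 := 48  bus=[BusRdX,Flush]  L0: P0=I P1=I P2=M  mem[L0]=34
8. P2: load  L0  bus=[-]  L0: P0=I P1=I P2=M  mem[L0]=34
9. P2: load  L0  bus=[-]  L0: P0=I P1=I P2=M  mem[L0]=34
10. P1: load  L0  bus=[BusRd]  L0: P0=I P1=S P2=O  mem[L0]=34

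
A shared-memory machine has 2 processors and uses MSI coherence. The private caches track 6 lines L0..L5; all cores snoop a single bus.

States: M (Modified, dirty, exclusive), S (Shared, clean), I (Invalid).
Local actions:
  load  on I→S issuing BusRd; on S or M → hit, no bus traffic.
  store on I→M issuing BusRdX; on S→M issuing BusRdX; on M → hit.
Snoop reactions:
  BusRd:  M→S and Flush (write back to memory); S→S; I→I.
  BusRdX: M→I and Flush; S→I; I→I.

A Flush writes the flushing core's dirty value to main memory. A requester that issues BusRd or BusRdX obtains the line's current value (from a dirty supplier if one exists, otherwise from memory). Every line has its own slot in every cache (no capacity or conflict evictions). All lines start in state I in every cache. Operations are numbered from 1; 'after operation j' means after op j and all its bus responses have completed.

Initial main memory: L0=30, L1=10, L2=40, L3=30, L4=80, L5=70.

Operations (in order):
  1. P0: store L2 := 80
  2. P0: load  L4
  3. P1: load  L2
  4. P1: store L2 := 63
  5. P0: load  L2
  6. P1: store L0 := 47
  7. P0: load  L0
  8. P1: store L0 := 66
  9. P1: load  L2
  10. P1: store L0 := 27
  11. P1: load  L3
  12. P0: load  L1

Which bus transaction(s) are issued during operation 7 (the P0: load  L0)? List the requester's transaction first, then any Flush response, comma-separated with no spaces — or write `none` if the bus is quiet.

bus = BusRd,Flush

1. P0: store L2 := 80  bus=[BusRdX]  L2: P0=M P1=I  mem[L2]=40
2. P0: load  L4  bus=[BusRd]  L4: P0=S P1=I  mem[L4]=80
3. P1: load  L2  bus=[BusRd,Flush]  L2: P0=S P1=S  mem[L2]=80
4. P1: store L2 := 63  bus=[BusRdX]  L2: P0=I P1=M  mem[L2]=80
5. P0: load  L2  bus=[BusRd,Flush]  L2: P0=S P1=S  mem[L2]=63
6. P1: store L0 := 47  bus=[BusRdX]  L0: P0=I P1=M  mem[L0]=30
7. P0: load  L0  bus=[BusRd,Flush]  L0: P0=S P1=S  mem[L0]=47
8. P1: store L0 := 66  bus=[BusRdX]  L0: P0=I P1=M  mem[L0]=47
9. P1: load  L2  bus=[-]  L2: P0=S P1=S  mem[L2]=63
10. P1: store L0 := 27  bus=[-]  L0: P0=I P1=M  mem[L0]=47
11. P1: load  L3  bus=[BusRd]  L3: P0=I P1=S  mem[L3]=30
12. P0: load  L1  bus=[BusRd]  L1: P0=S P1=I  mem[L1]=10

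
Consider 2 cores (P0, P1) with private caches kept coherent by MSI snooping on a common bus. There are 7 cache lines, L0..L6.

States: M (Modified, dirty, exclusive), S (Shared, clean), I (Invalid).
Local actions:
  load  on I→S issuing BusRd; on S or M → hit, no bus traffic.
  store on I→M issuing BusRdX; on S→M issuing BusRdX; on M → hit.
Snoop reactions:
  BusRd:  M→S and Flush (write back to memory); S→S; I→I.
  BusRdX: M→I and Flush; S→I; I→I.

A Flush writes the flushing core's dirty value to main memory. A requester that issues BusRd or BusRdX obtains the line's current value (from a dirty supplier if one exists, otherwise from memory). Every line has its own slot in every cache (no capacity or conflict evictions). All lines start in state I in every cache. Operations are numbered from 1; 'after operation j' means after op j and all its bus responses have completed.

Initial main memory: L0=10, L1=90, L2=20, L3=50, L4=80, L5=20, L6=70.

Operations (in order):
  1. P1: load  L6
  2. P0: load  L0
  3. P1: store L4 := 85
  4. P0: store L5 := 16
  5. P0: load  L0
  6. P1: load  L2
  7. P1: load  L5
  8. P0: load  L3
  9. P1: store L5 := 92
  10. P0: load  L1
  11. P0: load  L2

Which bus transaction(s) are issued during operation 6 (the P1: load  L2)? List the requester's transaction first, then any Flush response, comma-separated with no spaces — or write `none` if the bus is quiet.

bus = BusRd

step 1: P1: load  L6  ⟶  IS  (L6)  txn=BusRd  M[L6]=70
step 2: P0: load  L0  ⟶  SI  (L0)  txn=BusRd  M[L0]=10
step 3: P1: store L4 := 85  ⟶  IM  (L4)  txn=BusRdX  M[L4]=80
step 4: P0: store L5 := 16  ⟶  MI  (L5)  txn=BusRdX  M[L5]=20
step 5: P0: load  L0  ⟶  SI  (L0)  txn=∅  M[L0]=10
step 6: P1: load  L2  ⟶  IS  (L2)  txn=BusRd  M[L2]=20
step 7: P1: load  L5  ⟶  SS  (L5)  txn=BusRd+Flush  M[L5]=16
step 8: P0: load  L3  ⟶  SI  (L3)  txn=BusRd  M[L3]=50
step 9: P1: store L5 := 92  ⟶  IM  (L5)  txn=BusRdX  M[L5]=16
step 10: P0: load  L1  ⟶  SI  (L1)  txn=BusRd  M[L1]=90
step 11: P0: load  L2  ⟶  SS  (L2)  txn=BusRd  M[L2]=20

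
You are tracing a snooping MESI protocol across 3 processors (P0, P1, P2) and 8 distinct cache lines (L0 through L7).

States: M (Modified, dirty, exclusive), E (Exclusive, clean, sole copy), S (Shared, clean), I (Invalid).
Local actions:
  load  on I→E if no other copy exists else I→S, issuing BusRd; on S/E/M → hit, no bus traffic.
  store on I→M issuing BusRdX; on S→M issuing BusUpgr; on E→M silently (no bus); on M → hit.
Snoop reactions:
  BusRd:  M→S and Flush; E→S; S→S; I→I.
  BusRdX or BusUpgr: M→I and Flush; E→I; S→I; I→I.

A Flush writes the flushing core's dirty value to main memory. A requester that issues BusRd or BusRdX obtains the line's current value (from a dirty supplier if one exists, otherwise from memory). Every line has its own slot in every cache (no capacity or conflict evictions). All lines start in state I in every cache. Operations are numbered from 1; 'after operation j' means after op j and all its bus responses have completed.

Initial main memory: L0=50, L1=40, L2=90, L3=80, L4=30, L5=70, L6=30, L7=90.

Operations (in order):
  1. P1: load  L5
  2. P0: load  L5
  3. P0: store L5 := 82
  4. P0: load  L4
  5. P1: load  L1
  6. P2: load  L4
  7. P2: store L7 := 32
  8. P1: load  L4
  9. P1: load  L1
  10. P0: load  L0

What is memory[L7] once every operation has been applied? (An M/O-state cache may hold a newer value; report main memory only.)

step 1: P1: load  L5  ⟶  IEI  (L5)  txn=BusRd  M[L5]=70
step 2: P0: load  L5  ⟶  SSI  (L5)  txn=BusRd  M[L5]=70
step 3: P0: store L5 := 82  ⟶  MII  (L5)  txn=BusUpgr  M[L5]=70
step 4: P0: load  L4  ⟶  EII  (L4)  txn=BusRd  M[L4]=30
step 5: P1: load  L1  ⟶  IEI  (L1)  txn=BusRd  M[L1]=40
step 6: P2: load  L4  ⟶  SIS  (L4)  txn=BusRd  M[L4]=30
step 7: P2: store L7 := 32  ⟶  IIM  (L7)  txn=BusRdX  M[L7]=90
step 8: P1: load  L4  ⟶  SSS  (L4)  txn=BusRd  M[L4]=30
step 9: P1: load  L1  ⟶  IEI  (L1)  txn=∅  M[L1]=40
step 10: P0: load  L0  ⟶  EII  (L0)  txn=BusRd  M[L0]=50

memory[L7] = 90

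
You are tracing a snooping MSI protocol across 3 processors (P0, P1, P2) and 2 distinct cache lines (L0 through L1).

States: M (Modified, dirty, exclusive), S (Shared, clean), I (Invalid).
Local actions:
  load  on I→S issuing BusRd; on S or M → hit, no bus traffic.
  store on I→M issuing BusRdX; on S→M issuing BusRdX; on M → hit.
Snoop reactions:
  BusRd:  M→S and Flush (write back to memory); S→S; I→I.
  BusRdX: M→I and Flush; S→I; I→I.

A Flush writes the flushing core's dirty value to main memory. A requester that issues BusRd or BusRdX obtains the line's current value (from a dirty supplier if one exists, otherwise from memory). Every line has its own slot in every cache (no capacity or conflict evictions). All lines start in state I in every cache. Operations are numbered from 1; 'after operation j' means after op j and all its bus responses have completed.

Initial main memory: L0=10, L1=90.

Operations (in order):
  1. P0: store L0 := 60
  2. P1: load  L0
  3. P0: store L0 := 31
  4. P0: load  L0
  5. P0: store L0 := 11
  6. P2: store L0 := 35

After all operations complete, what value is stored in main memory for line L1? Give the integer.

memory[L1] = 90

1. P0: store L0 := 60  bus=[BusRdX]  L0: P0=M P1=I P2=I  mem[L0]=10
2. P1: load  L0  bus=[BusRd,Flush]  L0: P0=S P1=S P2=I  mem[L0]=60
3. P0: store L0 := 31  bus=[BusRdX]  L0: P0=M P1=I P2=I  mem[L0]=60
4. P0: load  L0  bus=[-]  L0: P0=M P1=I P2=I  mem[L0]=60
5. P0: store L0 := 11  bus=[-]  L0: P0=M P1=I P2=I  mem[L0]=60
6. P2: store L0 := 35  bus=[BusRdX,Flush]  L0: P0=I P1=I P2=M  mem[L0]=11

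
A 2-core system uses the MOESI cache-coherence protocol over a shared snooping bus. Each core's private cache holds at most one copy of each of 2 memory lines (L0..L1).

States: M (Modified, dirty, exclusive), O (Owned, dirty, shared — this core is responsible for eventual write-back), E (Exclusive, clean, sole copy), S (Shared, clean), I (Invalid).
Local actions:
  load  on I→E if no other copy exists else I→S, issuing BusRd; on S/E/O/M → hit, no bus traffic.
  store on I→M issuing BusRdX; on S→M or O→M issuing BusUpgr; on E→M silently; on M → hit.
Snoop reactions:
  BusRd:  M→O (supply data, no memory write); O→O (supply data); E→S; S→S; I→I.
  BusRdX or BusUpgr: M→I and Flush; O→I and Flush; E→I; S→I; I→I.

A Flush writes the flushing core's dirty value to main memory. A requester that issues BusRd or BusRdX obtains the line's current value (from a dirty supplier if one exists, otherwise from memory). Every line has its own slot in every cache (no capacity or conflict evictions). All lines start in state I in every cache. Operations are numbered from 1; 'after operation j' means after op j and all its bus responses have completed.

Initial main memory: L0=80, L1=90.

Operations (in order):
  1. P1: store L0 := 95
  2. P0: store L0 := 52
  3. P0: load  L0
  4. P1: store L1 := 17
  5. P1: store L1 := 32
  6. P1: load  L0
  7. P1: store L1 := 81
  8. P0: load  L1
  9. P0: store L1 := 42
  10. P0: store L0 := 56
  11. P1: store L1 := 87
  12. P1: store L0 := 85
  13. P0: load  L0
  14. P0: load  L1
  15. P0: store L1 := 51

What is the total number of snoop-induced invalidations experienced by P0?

invalidations = 2

[1] P1: store L0 := 95 | P0:I, P1:M(95) | bus: BusRdX
[2] P0: store L0 := 52 | P0:M(52), P1:I | bus: BusRdX,Flush
[3] P0: load  L0 | P0:M(52), P1:I | bus: none
[4] P1: store L1 := 17 | P0:I, P1:M(17) | bus: BusRdX
[5] P1: store L1 := 32 | P0:I, P1:M(32) | bus: none
[6] P1: load  L0 | P0:O(52), P1:S(52) | bus: BusRd
[7] P1: store L1 := 81 | P0:I, P1:M(81) | bus: none
[8] P0: load  L1 | P0:S(81), P1:O(81) | bus: BusRd
[9] P0: store L1 := 42 | P0:M(42), P1:I | bus: BusUpgr,Flush
[10] P0: store L0 := 56 | P0:M(56), P1:I | bus: BusUpgr
[11] P1: store L1 := 87 | P0:I, P1:M(87) | bus: BusRdX,Flush
[12] P1: store L0 := 85 | P0:I, P1:M(85) | bus: BusRdX,Flush
[13] P0: load  L0 | P0:S(85), P1:O(85) | bus: BusRd
[14] P0: load  L1 | P0:S(87), P1:O(87) | bus: BusRd
[15] P0: store L1 := 51 | P0:M(51), P1:I | bus: BusUpgr,Flush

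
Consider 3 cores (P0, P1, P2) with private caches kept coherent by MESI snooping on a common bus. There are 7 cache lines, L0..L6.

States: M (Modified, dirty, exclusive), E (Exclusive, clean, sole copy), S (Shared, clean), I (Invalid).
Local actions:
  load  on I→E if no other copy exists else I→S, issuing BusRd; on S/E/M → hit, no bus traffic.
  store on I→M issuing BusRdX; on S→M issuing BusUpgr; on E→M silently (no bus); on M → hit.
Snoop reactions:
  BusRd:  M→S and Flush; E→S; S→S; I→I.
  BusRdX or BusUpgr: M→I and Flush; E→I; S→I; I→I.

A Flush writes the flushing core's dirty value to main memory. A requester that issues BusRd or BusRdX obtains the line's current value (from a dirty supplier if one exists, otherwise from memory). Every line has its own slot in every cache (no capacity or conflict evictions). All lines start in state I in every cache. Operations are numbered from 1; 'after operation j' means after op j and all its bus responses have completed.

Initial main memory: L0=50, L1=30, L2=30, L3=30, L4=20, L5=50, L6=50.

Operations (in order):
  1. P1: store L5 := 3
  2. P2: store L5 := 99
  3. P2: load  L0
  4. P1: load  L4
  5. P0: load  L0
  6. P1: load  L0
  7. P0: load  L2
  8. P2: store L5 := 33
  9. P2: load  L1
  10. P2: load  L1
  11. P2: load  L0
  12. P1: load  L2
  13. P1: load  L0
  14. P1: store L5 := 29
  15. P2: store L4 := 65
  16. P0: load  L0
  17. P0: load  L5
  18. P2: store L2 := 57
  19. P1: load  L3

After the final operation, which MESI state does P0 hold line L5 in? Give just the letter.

step 1: P1: store L5 := 3  ⟶  IMI  (L5)  txn=BusRdX  M[L5]=50
step 2: P2: store L5 := 99  ⟶  IIM  (L5)  txn=BusRdX+Flush  M[L5]=3
step 3: P2: load  L0  ⟶  IIE  (L0)  txn=BusRd  M[L0]=50
step 4: P1: load  L4  ⟶  IEI  (L4)  txn=BusRd  M[L4]=20
step 5: P0: load  L0  ⟶  SIS  (L0)  txn=BusRd  M[L0]=50
step 6: P1: load  L0  ⟶  SSS  (L0)  txn=BusRd  M[L0]=50
step 7: P0: load  L2  ⟶  EII  (L2)  txn=BusRd  M[L2]=30
step 8: P2: store L5 := 33  ⟶  IIM  (L5)  txn=∅  M[L5]=3
step 9: P2: load  L1  ⟶  IIE  (L1)  txn=BusRd  M[L1]=30
step 10: P2: load  L1  ⟶  IIE  (L1)  txn=∅  M[L1]=30
step 11: P2: load  L0  ⟶  SSS  (L0)  txn=∅  M[L0]=50
step 12: P1: load  L2  ⟶  SSI  (L2)  txn=BusRd  M[L2]=30
step 13: P1: load  L0  ⟶  SSS  (L0)  txn=∅  M[L0]=50
step 14: P1: store L5 := 29  ⟶  IMI  (L5)  txn=BusRdX+Flush  M[L5]=33
step 15: P2: store L4 := 65  ⟶  IIM  (L4)  txn=BusRdX  M[L4]=20
step 16: P0: load  L0  ⟶  SSS  (L0)  txn=∅  M[L0]=50
step 17: P0: load  L5  ⟶  SSI  (L5)  txn=BusRd+Flush  M[L5]=29
step 18: P2: store L2 := 57  ⟶  IIM  (L2)  txn=BusRdX  M[L2]=30
step 19: P1: load  L3  ⟶  IEI  (L3)  txn=BusRd  M[L3]=30

state = S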